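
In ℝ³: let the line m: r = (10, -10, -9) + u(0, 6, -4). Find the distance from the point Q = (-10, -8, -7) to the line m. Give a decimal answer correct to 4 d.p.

Taking (10, -10, -9) on m with direction v = (0, 6, -4): w = Q − (10, -10, -9) = (-20, 2, 2), and w × v = (-20, -80, -120).
Distance = |w × v| / |v| = √21200 / √52 ≈ 20.1914.

20.1914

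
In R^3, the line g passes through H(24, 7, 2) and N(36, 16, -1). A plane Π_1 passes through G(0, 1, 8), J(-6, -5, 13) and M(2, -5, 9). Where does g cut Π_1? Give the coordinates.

A direction vector for g is N − H = (12, 9, -3).
GJ = (-6, -6, 5), GM = (2, -6, 1); a normal to Π_1 is GJ × GM = (24, 16, 48).
Using G: Π_1 has equation 24x + 16y + 48z = 400.
Substitute r = (24, 7, 2) + t(12, 9, -3) into the plane: 784 + 288t = 400, so t = -4/3.
Intersection: (24, 7, 2) + (-4/3)·(12, 9, -3) = (8, -5, 6).

(8, -5, 6)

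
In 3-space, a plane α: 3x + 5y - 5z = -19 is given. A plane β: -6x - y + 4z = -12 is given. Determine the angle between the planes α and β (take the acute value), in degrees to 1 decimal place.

cos θ = |n₁·n₂| / (|n₁||n₂|) = |-43| / (√59 · √53).
θ = arccos(0.76896) ≈ 39.7°.

39.7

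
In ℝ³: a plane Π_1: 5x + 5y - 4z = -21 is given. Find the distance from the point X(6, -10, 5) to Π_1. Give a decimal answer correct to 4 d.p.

2.3387

n·X − d = (5)·(6) + (5)·(-10) + (-4)·(5) − (-21) = -19; |n| = √66.
Distance = |-19| / √66 = 19/√66 ≈ 2.3387.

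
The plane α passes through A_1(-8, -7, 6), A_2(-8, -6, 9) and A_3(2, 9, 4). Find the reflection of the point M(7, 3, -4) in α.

(-3, 9, -6)

A_1A_2 = (0, 1, 3), A_1A_3 = (10, 16, -2); a normal to α is A_1A_2 × A_1A_3 = (-50, 30, -10).
Using A_1: α has equation -50x + 30y - 10z = 130.
λ = (n·M − d)/|n|² = (-220 − 130)/3500 = -1/10.
Reflection = M − 2λn = (7, 3, -4) − (-1/5)·(-50, 30, -10) = (-3, 9, -6).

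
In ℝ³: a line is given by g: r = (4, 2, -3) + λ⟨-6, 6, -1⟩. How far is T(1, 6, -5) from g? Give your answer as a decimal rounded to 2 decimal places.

1.57

Taking (4, 2, -3) on g with direction v = (-6, 6, -1): w = T − (4, 2, -3) = (-3, 4, -2), and w × v = (8, 9, 6).
Distance = |w × v| / |v| = √181 / √73 ≈ 1.57.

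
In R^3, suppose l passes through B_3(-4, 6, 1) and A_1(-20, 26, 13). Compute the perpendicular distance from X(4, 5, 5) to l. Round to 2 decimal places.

8.28

A direction vector for l is A_1 − B_3 = (-16, 20, 12).
Taking (-4, 6, 1) on l with direction v = (-16, 20, 12): w = X − (-4, 6, 1) = (8, -1, 4), and w × v = (-92, -160, 144).
Distance = |w × v| / |v| = √54800 / √800 ≈ 8.28.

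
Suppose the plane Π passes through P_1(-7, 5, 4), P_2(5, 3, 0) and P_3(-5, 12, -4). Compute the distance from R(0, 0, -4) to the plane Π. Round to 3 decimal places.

P_1P_2 = (12, -2, -4), P_1P_3 = (2, 7, -8); a normal to Π is P_1P_2 × P_1P_3 = (44, 88, 88).
Using P_1: Π has equation 44x + 88y + 88z = 484.
n·R − d = (44)·(0) + (88)·(0) + (88)·(-4) − 484 = -836; |n| = √17424.
Distance = |-836| / √17424 = 836/√17424 ≈ 6.333.

6.333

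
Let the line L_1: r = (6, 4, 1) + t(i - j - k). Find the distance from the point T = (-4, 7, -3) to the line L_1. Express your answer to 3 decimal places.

Taking (6, 4, 1) on L_1 with direction v = (1, -1, -1): w = T − (6, 4, 1) = (-10, 3, -4), and w × v = (-7, -14, 7).
Distance = |w × v| / |v| = √294 / √3 ≈ 9.899.

9.899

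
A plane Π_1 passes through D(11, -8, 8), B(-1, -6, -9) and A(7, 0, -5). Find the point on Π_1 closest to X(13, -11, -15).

DB = (-12, 2, -17), DA = (-4, 8, -13); a normal to Π_1 is DB × DA = (110, -88, -88).
Using D: Π_1 has equation 110x - 88y - 88z = 1210.
Foot = X − λn with λ = (n·X − d)/|n|² = (3718 − 1210)/27588 = 1/11.
Foot = (13, -11, -15) − (1/11)·(110, -88, -88) = (3, -3, -7).

(3, -3, -7)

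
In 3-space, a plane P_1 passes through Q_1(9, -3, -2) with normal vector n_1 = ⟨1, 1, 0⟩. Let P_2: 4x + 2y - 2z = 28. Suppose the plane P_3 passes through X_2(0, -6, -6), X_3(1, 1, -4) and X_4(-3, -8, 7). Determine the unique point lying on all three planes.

(2, 4, -6)

P_1: n_1·r = n_1·Q_1 gives x + y = 6.
X_2X_3 = (1, 7, 2), X_2X_4 = (-3, -2, 13); a normal to P_3 is X_2X_3 × X_2X_4 = (95, -19, 19).
Using X_2: P_3 has equation 95x - 19y + 19z = 0.
Solving the 3×3 linear system x + y = 6, 4x + 2y - 2z = 28, 95x - 19y + 19z = 0 (e.g. by elimination or Cramer's rule, determinant = -266) gives (2, 4, -6).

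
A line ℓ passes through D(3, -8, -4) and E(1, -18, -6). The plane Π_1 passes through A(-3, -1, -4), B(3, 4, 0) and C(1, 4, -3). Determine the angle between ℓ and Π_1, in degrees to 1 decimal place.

24.8

A direction vector for ℓ is E − D = (-2, -10, -2).
AB = (6, 5, 4), AC = (4, 5, 1); a normal to Π_1 is AB × AC = (-15, 10, 10).
Using A: Π_1 has equation -15x + 10y + 10z = -5.
sin θ = |n·v| / (|n||v|) = |-90| / (√425 · √108) = 0.42008.
θ ≈ 24.8°.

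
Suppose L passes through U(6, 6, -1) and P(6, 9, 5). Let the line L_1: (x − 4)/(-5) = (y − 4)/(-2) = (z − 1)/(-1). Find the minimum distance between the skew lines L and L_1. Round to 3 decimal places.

A direction vector for L is P − U = (0, 3, 6).
L_1 has direction (-5, -2, -1) through (4, 4, 1).
Common perpendicular direction n = (0, 3, 6) × (-5, -2, -1) = (9, -30, 15).
With w = (4, 4, 1) − (6, 6, -1) = (-2, -2, 2), w · n = 72.
Distance = |w · n| / |n| = |72| / √1206 ≈ 2.073.

2.073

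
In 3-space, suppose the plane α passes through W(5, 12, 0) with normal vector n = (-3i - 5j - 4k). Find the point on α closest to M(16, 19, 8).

α: n·r = n·W gives -3x - 5y - 4z = -75.
Foot = M − λn with λ = (n·M − d)/|n|² = (-175 − (-75))/50 = -2.
Foot = (16, 19, 8) − (-2)·(-3, -5, -4) = (10, 9, 0).

(10, 9, 0)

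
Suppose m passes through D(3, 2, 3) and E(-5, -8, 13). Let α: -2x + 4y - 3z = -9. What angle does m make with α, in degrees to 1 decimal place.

A direction vector for m is E − D = (-8, -10, 10).
sin θ = |n·v| / (|n||v|) = |-54| / (√29 · √264) = 0.61715.
θ ≈ 38.1°.

38.1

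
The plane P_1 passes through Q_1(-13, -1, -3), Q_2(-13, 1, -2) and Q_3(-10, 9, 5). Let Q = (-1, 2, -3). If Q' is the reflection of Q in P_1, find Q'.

Q_1Q_2 = (0, 2, 1), Q_1Q_3 = (3, 10, 8); a normal to P_1 is Q_1Q_2 × Q_1Q_3 = (6, 3, -6).
Using Q_1: P_1 has equation 6x + 3y - 6z = -63.
λ = (n·Q − d)/|n|² = (18 − (-63))/81 = 1.
Reflection = Q − 2λn = (-1, 2, -3) − 2·(6, 3, -6) = (-13, -4, 9).

(-13, -4, 9)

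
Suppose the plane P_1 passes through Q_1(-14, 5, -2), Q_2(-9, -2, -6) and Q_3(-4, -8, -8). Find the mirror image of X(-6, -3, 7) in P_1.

(-2, 1, 5)

Q_1Q_2 = (5, -7, -4), Q_1Q_3 = (10, -13, -6); a normal to P_1 is Q_1Q_2 × Q_1Q_3 = (-10, -10, 5).
Using Q_1: P_1 has equation -10x - 10y + 5z = 80.
λ = (n·X − d)/|n|² = (125 − 80)/225 = 1/5.
Reflection = X − 2λn = (-6, -3, 7) − (2/5)·(-10, -10, 5) = (-2, 1, 5).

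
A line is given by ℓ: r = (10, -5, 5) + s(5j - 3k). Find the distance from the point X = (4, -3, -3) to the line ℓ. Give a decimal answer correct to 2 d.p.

8.37

Taking (10, -5, 5) on ℓ with direction v = (0, 5, -3): w = X − (10, -5, 5) = (-6, 2, -8), and w × v = (34, -18, -30).
Distance = |w × v| / |v| = √2380 / √34 ≈ 8.37.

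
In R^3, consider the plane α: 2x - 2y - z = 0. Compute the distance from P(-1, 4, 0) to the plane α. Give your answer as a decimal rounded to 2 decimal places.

n·P − d = (2)·(-1) + (-2)·(4) + (-1)·(0) − 0 = -10; |n| = √9.
Distance = |-10| / √9 = 10/√9 ≈ 3.33.

3.33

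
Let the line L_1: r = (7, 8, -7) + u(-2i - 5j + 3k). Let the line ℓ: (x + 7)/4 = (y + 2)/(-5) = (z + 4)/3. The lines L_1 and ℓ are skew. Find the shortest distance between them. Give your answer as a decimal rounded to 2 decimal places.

2.57

ℓ has direction (4, -5, 3) through (-7, -2, -4).
Common perpendicular direction n = (-2, -5, 3) × (4, -5, 3) = (0, 18, 30).
With w = (-7, -2, -4) − (7, 8, -7) = (-14, -10, 3), w · n = -90.
Distance = |w · n| / |n| = |-90| / √1224 ≈ 2.57.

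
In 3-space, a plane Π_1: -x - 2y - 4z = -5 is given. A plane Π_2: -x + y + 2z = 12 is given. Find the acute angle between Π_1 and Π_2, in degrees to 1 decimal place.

cos θ = |n₁·n₂| / (|n₁||n₂|) = |-9| / (√21 · √6).
θ = arccos(0.80178) ≈ 36.7°.

36.7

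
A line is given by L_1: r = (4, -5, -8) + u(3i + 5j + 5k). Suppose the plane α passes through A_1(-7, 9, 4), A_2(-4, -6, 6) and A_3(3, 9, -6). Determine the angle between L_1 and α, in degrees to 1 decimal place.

60.0

A_1A_2 = (3, -15, 2), A_1A_3 = (10, 0, -10); a normal to α is A_1A_2 × A_1A_3 = (150, 50, 150).
Using A_1: α has equation 150x + 50y + 150z = 0.
sin θ = |n·v| / (|n||v|) = |1450| / (√47500 · √59) = 0.86615.
θ ≈ 60.0°.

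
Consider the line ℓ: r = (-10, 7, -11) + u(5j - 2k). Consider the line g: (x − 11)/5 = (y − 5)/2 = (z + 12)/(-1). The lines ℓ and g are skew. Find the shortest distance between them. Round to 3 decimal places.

0.891

g has direction (5, 2, -1) through (11, 5, -12).
Common perpendicular direction n = (0, 5, -2) × (5, 2, -1) = (-1, -10, -25).
With w = (11, 5, -12) − (-10, 7, -11) = (21, -2, -1), w · n = 24.
Distance = |w · n| / |n| = |24| / √726 ≈ 0.891.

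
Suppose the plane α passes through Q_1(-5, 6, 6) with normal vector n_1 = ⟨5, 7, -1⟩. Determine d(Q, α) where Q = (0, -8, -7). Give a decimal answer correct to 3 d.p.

α: n_1·r = n_1·Q_1 gives 5x + 7y - z = 11.
n·Q − d = (5)·(0) + (7)·(-8) + (-1)·(-7) − 11 = -60; |n| = √75.
Distance = |-60| / √75 = 60/√75 ≈ 6.928.

6.928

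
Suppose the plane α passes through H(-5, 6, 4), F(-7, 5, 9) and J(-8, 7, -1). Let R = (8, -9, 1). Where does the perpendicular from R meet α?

HF = (-2, -1, 5), HJ = (-3, 1, -5); a normal to α is HF × HJ = (0, -25, -5).
Using H: α has equation -25y - 5z = -170.
Foot = R − λn with λ = (n·R − d)/|n|² = (220 − (-170))/650 = 3/5.
Foot = (8, -9, 1) − (3/5)·(0, -25, -5) = (8, 6, 4).

(8, 6, 4)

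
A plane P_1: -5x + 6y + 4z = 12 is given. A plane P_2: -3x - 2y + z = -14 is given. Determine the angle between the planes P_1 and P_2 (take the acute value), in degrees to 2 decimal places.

cos θ = |n₁·n₂| / (|n₁||n₂|) = |7| / (√77 · √14).
θ = arccos(0.21320) ≈ 77.69°.

77.69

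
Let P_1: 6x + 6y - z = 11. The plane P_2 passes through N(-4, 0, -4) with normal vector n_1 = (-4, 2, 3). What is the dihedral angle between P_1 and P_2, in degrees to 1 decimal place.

71.0

P_2: n_1·r = n_1·N gives -4x + 2y + 3z = 4.
cos θ = |n₁·n₂| / (|n₁||n₂|) = |-15| / (√73 · √29).
θ = arccos(0.32601) ≈ 71.0°.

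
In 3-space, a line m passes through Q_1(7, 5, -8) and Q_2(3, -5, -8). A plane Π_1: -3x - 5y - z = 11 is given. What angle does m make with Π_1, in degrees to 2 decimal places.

A direction vector for m is Q_2 − Q_1 = (-4, -10, 0).
sin θ = |n·v| / (|n||v|) = |62| / (√35 · √116) = 0.97304.
θ ≈ 76.66°.

76.66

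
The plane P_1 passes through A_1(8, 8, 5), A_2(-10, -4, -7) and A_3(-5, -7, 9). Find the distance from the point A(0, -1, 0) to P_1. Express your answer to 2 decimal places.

A_1A_2 = (-18, -12, -12), A_1A_3 = (-13, -15, 4); a normal to P_1 is A_1A_2 × A_1A_3 = (-228, 228, 114).
Using A_1: P_1 has equation -228x + 228y + 114z = 570.
n·A − d = (-228)·(0) + (228)·(-1) + (114)·(0) − 570 = -798; |n| = √116964.
Distance = |-798| / √116964 = 798/√116964 ≈ 2.33.

2.33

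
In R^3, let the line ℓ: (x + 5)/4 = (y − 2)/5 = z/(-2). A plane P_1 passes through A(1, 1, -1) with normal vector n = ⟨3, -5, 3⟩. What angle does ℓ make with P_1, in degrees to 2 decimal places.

ℓ has direction (4, 5, -2) through (-5, 2, 0).
P_1: n·r = n·A gives 3x - 5y + 3z = -5.
sin θ = |n·v| / (|n||v|) = |-19| / (√43 · √45) = 0.43193.
θ ≈ 25.59°.

25.59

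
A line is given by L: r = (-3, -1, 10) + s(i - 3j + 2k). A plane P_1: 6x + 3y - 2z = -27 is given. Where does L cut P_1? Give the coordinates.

(-5, 5, 6)

Substitute r = (-3, -1, 10) + t(1, -3, 2) into the plane: -41 + (-7)t = -27, so t = -2.
Intersection: (-3, -1, 10) + (-2)·(1, -3, 2) = (-5, 5, 6).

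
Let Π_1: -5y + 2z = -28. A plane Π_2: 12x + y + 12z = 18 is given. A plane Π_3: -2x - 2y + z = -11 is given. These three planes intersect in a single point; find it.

Solving the 3×3 linear system -5y + 2z = -28, 12x + y + 12z = 18, -2x - 2y + z = -11 (e.g. by elimination or Cramer's rule, determinant = 136) gives (0, 6, 1).

(0, 6, 1)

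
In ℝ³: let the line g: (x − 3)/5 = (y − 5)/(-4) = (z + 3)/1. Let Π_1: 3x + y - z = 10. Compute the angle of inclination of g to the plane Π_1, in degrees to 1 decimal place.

27.7

g has direction (5, -4, 1) through (3, 5, -3).
sin θ = |n·v| / (|n||v|) = |10| / (√11 · √42) = 0.46524.
θ ≈ 27.7°.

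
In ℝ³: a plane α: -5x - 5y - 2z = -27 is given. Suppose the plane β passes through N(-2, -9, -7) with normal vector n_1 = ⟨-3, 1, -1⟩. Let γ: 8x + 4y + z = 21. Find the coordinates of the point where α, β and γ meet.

(0, 5, 1)

β: n_1·r = n_1·N gives -3x + y - z = 4.
Solving the 3×3 linear system -5x - 5y - 2z = -27, -3x + y - z = 4, 8x + 4y + z = 21 (e.g. by elimination or Cramer's rule, determinant = 40) gives (0, 5, 1).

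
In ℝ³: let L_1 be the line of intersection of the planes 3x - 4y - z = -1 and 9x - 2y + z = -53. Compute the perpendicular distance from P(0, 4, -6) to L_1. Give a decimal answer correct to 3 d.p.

8.073

Direction of L_1: (3, -4, -1) × (9, -2, 1) = (-6, -12, 30).
A point on L_1: solving the two plane equations with x = -7 gives (-7, -5, 0).
Taking (-7, -5, 0) on L_1 with direction v = (-6, -12, 30): w = P − (-7, -5, 0) = (7, 9, -6), and w × v = (198, -174, -30).
Distance = |w × v| / |v| = √70380 / √1080 ≈ 8.073.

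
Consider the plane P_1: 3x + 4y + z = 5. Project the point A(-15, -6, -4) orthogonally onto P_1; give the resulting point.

Foot = A − λn with λ = (n·A − d)/|n|² = (-73 − 5)/26 = -3.
Foot = (-15, -6, -4) − (-3)·(3, 4, 1) = (-6, 6, -1).

(-6, 6, -1)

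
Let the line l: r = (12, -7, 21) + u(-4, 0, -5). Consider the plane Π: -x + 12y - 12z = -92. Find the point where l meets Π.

(-4, -7, 1)

Substitute r = (12, -7, 21) + t(-4, 0, -5) into the plane: -348 + 64t = -92, so t = 4.
Intersection: (12, -7, 21) + 4·(-4, 0, -5) = (-4, -7, 1).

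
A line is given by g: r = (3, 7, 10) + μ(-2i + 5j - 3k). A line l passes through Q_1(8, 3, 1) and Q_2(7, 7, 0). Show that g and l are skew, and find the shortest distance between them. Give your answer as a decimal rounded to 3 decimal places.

A direction vector for l is Q_2 − Q_1 = (-1, 4, -1).
Common perpendicular direction n = (-2, 5, -3) × (-1, 4, -1) = (7, 1, -3).
With w = (8, 3, 1) − (3, 7, 10) = (5, -4, -9), w · n = 58.
Since n ≠ 0 the lines are not parallel, and w · n = 58 ≠ 0 so they do not intersect; hence they are skew.
Distance = |w · n| / |n| = |58| / √59 ≈ 7.551.

7.551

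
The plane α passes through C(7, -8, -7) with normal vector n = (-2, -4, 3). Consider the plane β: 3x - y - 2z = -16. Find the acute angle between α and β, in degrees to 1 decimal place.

α: n·r = n·C gives -2x - 4y + 3z = -3.
cos θ = |n₁·n₂| / (|n₁||n₂|) = |-8| / (√29 · √14).
θ = arccos(0.39703) ≈ 66.6°.

66.6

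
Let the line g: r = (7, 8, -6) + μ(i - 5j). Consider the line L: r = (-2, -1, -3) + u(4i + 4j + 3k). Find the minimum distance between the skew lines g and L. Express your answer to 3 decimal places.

Common perpendicular direction n = (1, -5, 0) × (4, 4, 3) = (-15, -3, 24).
With w = (-2, -1, -3) − (7, 8, -6) = (-9, -9, 3), w · n = 234.
Distance = |w · n| / |n| = |234| / √810 ≈ 8.222.

8.222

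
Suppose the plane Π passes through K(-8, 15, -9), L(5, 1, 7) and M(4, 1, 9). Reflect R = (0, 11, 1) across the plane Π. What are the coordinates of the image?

(-4, 5, -1)

KL = (13, -14, 16), KM = (12, -14, 18); a normal to Π is KL × KM = (-28, -42, -14).
Using K: Π has equation -28x - 42y - 14z = -280.
λ = (n·R − d)/|n|² = (-476 − (-280))/2744 = -1/14.
Reflection = R − 2λn = (0, 11, 1) − (-1/7)·(-28, -42, -14) = (-4, 5, -1).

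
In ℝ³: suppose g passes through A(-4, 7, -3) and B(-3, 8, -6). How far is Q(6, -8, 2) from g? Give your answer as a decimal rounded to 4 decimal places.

17.7098

A direction vector for g is B − A = (1, 1, -3).
Taking (-4, 7, -3) on g with direction v = (1, 1, -3): w = Q − (-4, 7, -3) = (10, -15, 5), and w × v = (40, 35, 25).
Distance = |w × v| / |v| = √3450 / √11 ≈ 17.7098.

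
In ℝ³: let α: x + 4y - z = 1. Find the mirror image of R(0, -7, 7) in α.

λ = (n·R − d)/|n|² = (-35 − 1)/18 = -2.
Reflection = R − 2λn = (0, -7, 7) − (-4)·(1, 4, -1) = (4, 9, 3).

(4, 9, 3)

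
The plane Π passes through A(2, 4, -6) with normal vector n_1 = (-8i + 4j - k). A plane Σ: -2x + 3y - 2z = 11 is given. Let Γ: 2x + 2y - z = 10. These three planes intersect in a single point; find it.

(1, 3, -2)

Π: n_1·r = n_1·A gives -8x + 4y - z = 6.
Solving the 3×3 linear system -8x + 4y - z = 6, -2x + 3y - 2z = 11, 2x + 2y - z = 10 (e.g. by elimination or Cramer's rule, determinant = -22) gives (1, 3, -2).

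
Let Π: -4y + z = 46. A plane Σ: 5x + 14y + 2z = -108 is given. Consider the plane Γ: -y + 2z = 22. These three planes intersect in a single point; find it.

Solving the 3×3 linear system -4y + z = 46, 5x + 14y + 2z = -108, -y + 2z = 22 (e.g. by elimination or Cramer's rule, determinant = 35) gives (4, -10, 6).

(4, -10, 6)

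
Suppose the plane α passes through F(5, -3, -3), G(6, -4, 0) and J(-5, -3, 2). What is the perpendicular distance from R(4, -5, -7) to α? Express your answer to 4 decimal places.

FG = (1, -1, 3), FJ = (-10, 0, 5); a normal to α is FG × FJ = (-5, -35, -10).
Using F: α has equation -5x - 35y - 10z = 110.
n·R − d = (-5)·(4) + (-35)·(-5) + (-10)·(-7) − 110 = 115; |n| = √1350.
Distance = |115| / √1350 = 115/√1350 ≈ 3.1299.

3.1299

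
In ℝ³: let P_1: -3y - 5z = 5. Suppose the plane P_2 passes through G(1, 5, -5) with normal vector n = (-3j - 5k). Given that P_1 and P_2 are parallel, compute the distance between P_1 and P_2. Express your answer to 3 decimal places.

0.857

P_2: n·r = n·G gives -3y - 5z = 10.
Same normal n = (0, -3, -5) with |n| = √34; distance = |5 − 10| / |n| = 5/√34 ≈ 0.857.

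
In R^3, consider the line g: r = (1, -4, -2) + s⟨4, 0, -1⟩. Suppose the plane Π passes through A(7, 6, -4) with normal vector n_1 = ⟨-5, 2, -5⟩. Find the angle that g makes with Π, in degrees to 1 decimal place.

29.7

Π: n_1·r = n_1·A gives -5x + 2y - 5z = -3.
sin θ = |n·v| / (|n||v|) = |-15| / (√54 · √17) = 0.49507.
θ ≈ 29.7°.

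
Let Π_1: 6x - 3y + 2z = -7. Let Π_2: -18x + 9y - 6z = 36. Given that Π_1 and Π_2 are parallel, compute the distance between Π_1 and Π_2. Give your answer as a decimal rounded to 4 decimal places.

0.7143

Rescale Π_2 by 1/(-3): 6x - 3y + 2z = -12. Then distance = |-7 − (-12)| / √49 ≈ 0.7143.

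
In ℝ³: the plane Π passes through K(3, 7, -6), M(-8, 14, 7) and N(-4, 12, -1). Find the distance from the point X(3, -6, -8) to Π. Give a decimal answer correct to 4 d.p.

KM = (-11, 7, 13), KN = (-7, 5, 5); a normal to Π is KM × KN = (-30, -36, -6).
Using K: Π has equation -30x - 36y - 6z = -306.
n·X − d = (-30)·(3) + (-36)·(-6) + (-6)·(-8) − (-306) = 480; |n| = √2232.
Distance = |480| / √2232 = 480/√2232 ≈ 10.1600.

10.1600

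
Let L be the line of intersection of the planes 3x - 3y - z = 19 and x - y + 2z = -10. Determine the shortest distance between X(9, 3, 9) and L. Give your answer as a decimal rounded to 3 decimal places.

16.062

Direction of L: (3, -3, -1) × (1, -1, 2) = (-7, -7, 0).
A point on L: solving the two plane equations with x = 10 gives (10, 6, -7).
Taking (10, 6, -7) on L with direction v = (-7, -7, 0): w = X − (10, 6, -7) = (-1, -3, 16), and w × v = (112, -112, -14).
Distance = |w × v| / |v| = √25284 / √98 ≈ 16.062.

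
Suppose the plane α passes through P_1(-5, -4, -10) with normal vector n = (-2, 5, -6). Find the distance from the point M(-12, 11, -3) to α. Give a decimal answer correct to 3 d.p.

5.830

α: n·r = n·P_1 gives -2x + 5y - 6z = 50.
n·M − d = (-2)·(-12) + (5)·(11) + (-6)·(-3) − 50 = 47; |n| = √65.
Distance = |47| / √65 = 47/√65 ≈ 5.830.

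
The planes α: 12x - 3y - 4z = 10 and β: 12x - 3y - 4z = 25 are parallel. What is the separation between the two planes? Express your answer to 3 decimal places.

Same normal n = (12, -3, -4) with |n| = √169; distance = |10 − 25| / |n| = 15/√169 ≈ 1.154.

1.154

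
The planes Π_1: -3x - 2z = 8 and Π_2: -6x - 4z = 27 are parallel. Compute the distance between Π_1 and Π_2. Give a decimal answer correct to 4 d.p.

1.5254

Rescale Π_2 by 1/2: -3x - 2z = 27/2. Then distance = |8 − (27/2)| / √13 ≈ 1.5254.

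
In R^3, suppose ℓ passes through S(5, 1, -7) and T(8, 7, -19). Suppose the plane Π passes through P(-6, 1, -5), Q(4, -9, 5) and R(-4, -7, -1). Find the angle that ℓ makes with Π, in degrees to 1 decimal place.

44.4

A direction vector for ℓ is T − S = (3, 6, -12).
PQ = (10, -10, 10), PR = (2, -8, 4); a normal to Π is PQ × PR = (40, -20, -60).
Using P: Π has equation 40x - 20y - 60z = 40.
sin θ = |n·v| / (|n||v|) = |720| / (√5600 · √189) = 0.69985.
θ ≈ 44.4°.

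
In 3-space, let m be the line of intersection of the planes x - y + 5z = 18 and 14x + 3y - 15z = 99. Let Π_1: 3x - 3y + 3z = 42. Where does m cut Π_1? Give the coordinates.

(9, -4, 1)

Direction of m: (1, -1, 5) × (14, 3, -15) = (0, 85, 17).
A point on m: solving the two plane equations with y = 11 gives (9, 11, 4).
Substitute r = (9, 11, 4) + t(0, 85, 17) into the plane: 6 + (-204)t = 42, so t = -3/17.
Intersection: (9, 11, 4) + (-3/17)·(0, 85, 17) = (9, -4, 1).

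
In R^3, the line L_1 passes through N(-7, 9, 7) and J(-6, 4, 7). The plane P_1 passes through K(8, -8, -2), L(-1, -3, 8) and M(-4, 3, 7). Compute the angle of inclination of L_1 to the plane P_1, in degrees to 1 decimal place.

17.4

A direction vector for L_1 is J − N = (1, -5, 0).
KL = (-9, 5, 10), KM = (-12, 11, 9); a normal to P_1 is KL × KM = (-65, -39, -39).
Using K: P_1 has equation -65x - 39y - 39z = -130.
sin θ = |n·v| / (|n||v|) = |130| / (√7267 · √26) = 0.29907.
θ ≈ 17.4°.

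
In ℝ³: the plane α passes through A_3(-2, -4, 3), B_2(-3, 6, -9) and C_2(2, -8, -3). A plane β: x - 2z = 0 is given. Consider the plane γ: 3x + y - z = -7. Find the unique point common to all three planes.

(-6, 8, -3)

A_3B_2 = (-1, 10, -12), A_3C_2 = (4, -4, -6); a normal to α is A_3B_2 × A_3C_2 = (-108, -54, -36).
Using A_3: α has equation -108x - 54y - 36z = 324.
Solving the 3×3 linear system -108x - 54y - 36z = 324, x - 2z = 0, 3x + y - z = -7 (e.g. by elimination or Cramer's rule, determinant = 18) gives (-6, 8, -3).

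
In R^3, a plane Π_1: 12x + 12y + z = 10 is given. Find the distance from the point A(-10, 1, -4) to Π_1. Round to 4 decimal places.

7.1765

n·A − d = (12)·(-10) + (12)·(1) + (1)·(-4) − 10 = -122; |n| = √289.
Distance = |-122| / √289 = 122/√289 ≈ 7.1765.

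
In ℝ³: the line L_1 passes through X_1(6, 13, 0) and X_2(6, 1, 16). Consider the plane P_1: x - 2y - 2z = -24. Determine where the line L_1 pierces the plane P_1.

(6, 7, 8)

A direction vector for L_1 is X_2 − X_1 = (0, -12, 16).
Substitute r = (6, 13, 0) + t(0, -12, 16) into the plane: -20 + (-8)t = -24, so t = 1/2.
Intersection: (6, 13, 0) + (1/2)·(0, -12, 16) = (6, 7, 8).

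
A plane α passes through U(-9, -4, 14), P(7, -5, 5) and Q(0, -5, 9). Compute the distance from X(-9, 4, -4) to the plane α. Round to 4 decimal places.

UP = (16, -1, -9), UQ = (9, -1, -5); a normal to α is UP × UQ = (-4, -1, -7).
Using U: α has equation -4x - y - 7z = -58.
n·X − d = (-4)·(-9) + (-1)·(4) + (-7)·(-4) − (-58) = 118; |n| = √66.
Distance = |118| / √66 = 118/√66 ≈ 14.5248.

14.5248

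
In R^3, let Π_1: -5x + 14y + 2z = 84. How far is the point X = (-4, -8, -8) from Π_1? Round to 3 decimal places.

n·X − d = (-5)·(-4) + (14)·(-8) + (2)·(-8) − 84 = -192; |n| = √225.
Distance = |-192| / √225 = 192/√225 ≈ 12.800.

12.800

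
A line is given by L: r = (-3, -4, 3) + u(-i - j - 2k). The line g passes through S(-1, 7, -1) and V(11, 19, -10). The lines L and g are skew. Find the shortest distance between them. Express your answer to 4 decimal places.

6.3640

A direction vector for g is V − S = (12, 12, -9).
Common perpendicular direction n = (-1, -1, -2) × (12, 12, -9) = (33, -33, 0).
With w = (-1, 7, -1) − (-3, -4, 3) = (2, 11, -4), w · n = -297.
Distance = |w · n| / |n| = |-297| / √2178 ≈ 6.3640.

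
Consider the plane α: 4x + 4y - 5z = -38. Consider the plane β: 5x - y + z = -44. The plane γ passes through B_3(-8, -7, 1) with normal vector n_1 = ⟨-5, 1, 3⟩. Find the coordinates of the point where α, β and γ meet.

γ: n_1·r = n_1·B_3 gives -5x + y + 3z = 36.
Solving the 3×3 linear system 4x + 4y - 5z = -38, 5x - y + z = -44, -5x + y + 3z = 36 (e.g. by elimination or Cramer's rule, determinant = -96) gives (-9, -3, -2).

(-9, -3, -2)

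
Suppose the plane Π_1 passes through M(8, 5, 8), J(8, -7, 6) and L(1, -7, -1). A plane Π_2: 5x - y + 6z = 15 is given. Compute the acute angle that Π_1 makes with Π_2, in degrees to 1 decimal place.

MJ = (0, -12, -2), ML = (-7, -12, -9); a normal to Π_1 is MJ × ML = (84, 14, -84).
Using M: Π_1 has equation 84x + 14y - 84z = 70.
cos θ = |n₁·n₂| / (|n₁||n₂|) = |-98| / (√14308 · √62).
θ = arccos(0.10405) ≈ 84.0°.

84.0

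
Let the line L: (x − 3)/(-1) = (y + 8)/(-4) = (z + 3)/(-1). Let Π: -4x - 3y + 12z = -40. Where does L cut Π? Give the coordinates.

L has direction (-1, -4, -1) through (3, -8, -3).
Substitute r = (3, -8, -3) + t(-1, -4, -1) into the plane: -24 + 4t = -40, so t = -4.
Intersection: (3, -8, -3) + (-4)·(-1, -4, -1) = (7, 8, 1).

(7, 8, 1)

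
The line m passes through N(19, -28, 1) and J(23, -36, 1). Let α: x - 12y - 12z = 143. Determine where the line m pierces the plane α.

A direction vector for m is J − N = (4, -8, 0).
Substitute r = (19, -28, 1) + t(4, -8, 0) into the plane: 343 + 100t = 143, so t = -2.
Intersection: (19, -28, 1) + (-2)·(4, -8, 0) = (11, -12, 1).

(11, -12, 1)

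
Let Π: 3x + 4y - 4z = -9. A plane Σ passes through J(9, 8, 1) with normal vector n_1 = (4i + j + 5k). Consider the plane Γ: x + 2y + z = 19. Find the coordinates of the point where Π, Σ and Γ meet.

Σ: n_1·r = n_1·J gives 4x + y + 5z = 49.
Solving the 3×3 linear system 3x + 4y - 4z = -9, 4x + y + 5z = 49, x + 2y + z = 19 (e.g. by elimination or Cramer's rule, determinant = -51) gives (1, 5, 8).

(1, 5, 8)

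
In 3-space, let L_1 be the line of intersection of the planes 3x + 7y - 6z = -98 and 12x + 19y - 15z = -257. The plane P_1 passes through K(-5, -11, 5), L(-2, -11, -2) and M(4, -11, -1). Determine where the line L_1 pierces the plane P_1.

(1, -11, 4)

Direction of L_1: (3, 7, -6) × (12, 19, -15) = (9, -27, -27).
A point on L_1: solving the two plane equations with x = 3 gives (3, -17, -2).
KL = (3, 0, -7), KM = (9, 0, -6); a normal to P_1 is KL × KM = (0, -45, 0).
Using K: P_1 has equation -45y = 495.
Substitute r = (3, -17, -2) + t(9, -27, -27) into the plane: 765 + 1215t = 495, so t = -2/9.
Intersection: (3, -17, -2) + (-2/9)·(9, -27, -27) = (1, -11, 4).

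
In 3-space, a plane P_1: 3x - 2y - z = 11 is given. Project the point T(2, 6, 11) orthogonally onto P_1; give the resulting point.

(8, 2, 9)

Foot = T − λn with λ = (n·T − d)/|n|² = (-17 − 11)/14 = -2.
Foot = (2, 6, 11) − (-2)·(3, -2, -1) = (8, 2, 9).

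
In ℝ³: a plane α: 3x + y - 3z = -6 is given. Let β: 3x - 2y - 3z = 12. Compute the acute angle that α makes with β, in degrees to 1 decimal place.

38.5

cos θ = |n₁·n₂| / (|n₁||n₂|) = |16| / (√19 · √22).
θ = arccos(0.78259) ≈ 38.5°.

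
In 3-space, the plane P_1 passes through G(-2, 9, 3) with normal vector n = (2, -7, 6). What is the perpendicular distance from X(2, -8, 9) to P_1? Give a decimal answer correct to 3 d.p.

P_1: n·r = n·G gives 2x - 7y + 6z = -49.
n·X − d = (2)·(2) + (-7)·(-8) + (6)·(9) − (-49) = 163; |n| = √89.
Distance = |163| / √89 = 163/√89 ≈ 17.278.

17.278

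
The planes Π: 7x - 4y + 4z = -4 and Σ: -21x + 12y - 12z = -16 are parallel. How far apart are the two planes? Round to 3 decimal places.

1.037

Rescale Σ by 1/(-3): 7x - 4y + 4z = 16/3. Then distance = |-4 − (16/3)| / √81 ≈ 1.037.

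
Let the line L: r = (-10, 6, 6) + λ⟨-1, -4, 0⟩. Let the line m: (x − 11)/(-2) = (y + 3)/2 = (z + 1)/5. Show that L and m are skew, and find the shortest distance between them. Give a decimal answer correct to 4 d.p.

m has direction (-2, 2, 5) through (11, -3, -1).
Common perpendicular direction n = (-1, -4, 0) × (-2, 2, 5) = (-20, 5, -10).
With w = (11, -3, -1) − (-10, 6, 6) = (21, -9, -7), w · n = -395.
Since n ≠ 0 the lines are not parallel, and w · n = -395 ≠ 0 so they do not intersect; hence they are skew.
Distance = |w · n| / |n| = |-395| / √525 ≈ 17.2392.

17.2392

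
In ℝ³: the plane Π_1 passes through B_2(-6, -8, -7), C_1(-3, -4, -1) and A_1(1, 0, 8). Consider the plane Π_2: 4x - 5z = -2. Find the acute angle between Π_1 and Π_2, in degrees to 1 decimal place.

35.2

B_2C_1 = (3, 4, 6), B_2A_1 = (7, 8, 15); a normal to Π_1 is B_2C_1 × B_2A_1 = (12, -3, -4).
Using B_2: Π_1 has equation 12x - 3y - 4z = -20.
cos θ = |n₁·n₂| / (|n₁||n₂|) = |68| / (√169 · √41).
θ = arccos(0.81691) ≈ 35.2°.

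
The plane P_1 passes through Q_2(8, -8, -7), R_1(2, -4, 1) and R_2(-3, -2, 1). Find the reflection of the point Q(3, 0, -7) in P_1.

(-1, -10, -5)

Q_2R_1 = (-6, 4, 8), Q_2R_2 = (-11, 6, 8); a normal to P_1 is Q_2R_1 × Q_2R_2 = (-16, -40, 8).
Using Q_2: P_1 has equation -16x - 40y + 8z = 136.
λ = (n·Q − d)/|n|² = (-104 − 136)/1920 = -1/8.
Reflection = Q − 2λn = (3, 0, -7) − (-1/4)·(-16, -40, 8) = (-1, -10, -5).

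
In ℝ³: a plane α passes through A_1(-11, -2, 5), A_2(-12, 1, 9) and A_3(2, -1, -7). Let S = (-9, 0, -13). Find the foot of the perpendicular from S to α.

A_1A_2 = (-1, 3, 4), A_1A_3 = (13, 1, -12); a normal to α is A_1A_2 × A_1A_3 = (-40, 40, -40).
Using A_1: α has equation -40x + 40y - 40z = 160.
Foot = S − λn with λ = (n·S − d)/|n|² = (880 − 160)/4800 = 3/20.
Foot = (-9, 0, -13) − (3/20)·(-40, 40, -40) = (-3, -6, -7).

(-3, -6, -7)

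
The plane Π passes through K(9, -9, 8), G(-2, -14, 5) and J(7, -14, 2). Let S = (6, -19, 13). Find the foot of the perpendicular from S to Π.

KG = (-11, -5, -3), KJ = (-2, -5, -6); a normal to Π is KG × KJ = (15, -60, 45).
Using K: Π has equation 15x - 60y + 45z = 1035.
Foot = S − λn with λ = (n·S − d)/|n|² = (1815 − 1035)/5850 = 2/15.
Foot = (6, -19, 13) − (2/15)·(15, -60, 45) = (4, -11, 7).

(4, -11, 7)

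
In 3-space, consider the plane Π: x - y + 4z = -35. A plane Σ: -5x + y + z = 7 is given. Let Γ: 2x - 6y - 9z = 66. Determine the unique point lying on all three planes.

Solving the 3×3 linear system x - y + 4z = -35, -5x + y + z = 7, 2x - 6y - 9z = 66 (e.g. by elimination or Cramer's rule, determinant = 152) gives (-3, 0, -8).

(-3, 0, -8)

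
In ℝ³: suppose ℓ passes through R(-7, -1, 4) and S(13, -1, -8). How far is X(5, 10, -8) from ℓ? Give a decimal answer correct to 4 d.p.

11.7448

A direction vector for ℓ is S − R = (20, 0, -12).
Taking (-7, -1, 4) on ℓ with direction v = (20, 0, -12): w = X − (-7, -1, 4) = (12, 11, -12), and w × v = (-132, -96, -220).
Distance = |w × v| / |v| = √75040 / √544 ≈ 11.7448.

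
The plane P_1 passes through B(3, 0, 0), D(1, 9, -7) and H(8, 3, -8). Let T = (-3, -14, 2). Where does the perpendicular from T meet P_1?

(3, -8, 8)

BD = (-2, 9, -7), BH = (5, 3, -8); a normal to P_1 is BD × BH = (-51, -51, -51).
Using B: P_1 has equation -51x - 51y - 51z = -153.
Foot = T − λn with λ = (n·T − d)/|n|² = (765 − (-153))/7803 = 2/17.
Foot = (-3, -14, 2) − (2/17)·(-51, -51, -51) = (3, -8, 8).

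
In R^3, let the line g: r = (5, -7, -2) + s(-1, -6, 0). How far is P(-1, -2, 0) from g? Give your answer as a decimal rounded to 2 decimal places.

Taking (5, -7, -2) on g with direction v = (-1, -6, 0): w = P − (5, -7, -2) = (-6, 5, 2), and w × v = (12, -2, 41).
Distance = |w × v| / |v| = √1829 / √37 ≈ 7.03.

7.03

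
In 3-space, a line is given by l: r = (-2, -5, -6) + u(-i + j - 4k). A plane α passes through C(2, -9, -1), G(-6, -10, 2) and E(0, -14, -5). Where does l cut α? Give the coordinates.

(0, -7, 2)

CG = (-8, -1, 3), CE = (-2, -5, -4); a normal to α is CG × CE = (19, -38, 38).
Using C: α has equation 19x - 38y + 38z = 342.
Substitute r = (-2, -5, -6) + t(-1, 1, -4) into the plane: -76 + (-209)t = 342, so t = -2.
Intersection: (-2, -5, -6) + (-2)·(-1, 1, -4) = (0, -7, 2).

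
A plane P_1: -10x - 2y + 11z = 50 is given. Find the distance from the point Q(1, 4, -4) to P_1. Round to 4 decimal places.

7.4667

n·Q − d = (-10)·(1) + (-2)·(4) + (11)·(-4) − 50 = -112; |n| = √225.
Distance = |-112| / √225 = 112/√225 ≈ 7.4667.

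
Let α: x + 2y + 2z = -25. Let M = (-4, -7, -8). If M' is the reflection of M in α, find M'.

(-2, -3, -4)

λ = (n·M − d)/|n|² = (-34 − (-25))/9 = -1.
Reflection = M − 2λn = (-4, -7, -8) − (-2)·(1, 2, 2) = (-2, -3, -4).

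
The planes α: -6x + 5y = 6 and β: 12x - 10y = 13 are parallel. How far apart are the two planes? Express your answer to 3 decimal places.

Rescale β by 1/(-2): -6x + 5y = -13/2. Then distance = |6 − (-13/2)| / √61 ≈ 1.600.

1.600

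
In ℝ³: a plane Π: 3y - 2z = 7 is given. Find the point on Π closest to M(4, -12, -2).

Foot = M − λn with λ = (n·M − d)/|n|² = (-32 − 7)/13 = -3.
Foot = (4, -12, -2) − (-3)·(0, 3, -2) = (4, -3, -8).

(4, -3, -8)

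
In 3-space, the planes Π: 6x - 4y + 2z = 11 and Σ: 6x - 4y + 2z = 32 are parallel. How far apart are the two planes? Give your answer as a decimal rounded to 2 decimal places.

2.81

Same normal n = (6, -4, 2) with |n| = √56; distance = |11 − 32| / |n| = 21/√56 ≈ 2.81.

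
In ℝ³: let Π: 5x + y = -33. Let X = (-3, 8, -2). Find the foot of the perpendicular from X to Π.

(-8, 7, -2)

Foot = X − λn with λ = (n·X − d)/|n|² = (-7 − (-33))/26 = 1.
Foot = (-3, 8, -2) − 1·(5, 1, 0) = (-8, 7, -2).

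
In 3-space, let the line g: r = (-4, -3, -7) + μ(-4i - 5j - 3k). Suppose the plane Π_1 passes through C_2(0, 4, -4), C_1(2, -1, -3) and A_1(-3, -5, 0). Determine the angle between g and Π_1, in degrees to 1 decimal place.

50.1

C_2C_1 = (2, -5, 1), C_2A_1 = (-3, -9, 4); a normal to Π_1 is C_2C_1 × C_2A_1 = (-11, -11, -33).
Using C_2: Π_1 has equation -11x - 11y - 33z = 88.
sin θ = |n·v| / (|n||v|) = |198| / (√1331 · √50) = 0.76752.
θ ≈ 50.1°.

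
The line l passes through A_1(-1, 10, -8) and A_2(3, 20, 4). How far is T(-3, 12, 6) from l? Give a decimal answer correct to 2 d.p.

8.91

A direction vector for l is A_2 − A_1 = (4, 10, 12).
Taking (-1, 10, -8) on l with direction v = (4, 10, 12): w = T − (-1, 10, -8) = (-2, 2, 14), and w × v = (-116, 80, -28).
Distance = |w × v| / |v| = √20640 / √260 ≈ 8.91.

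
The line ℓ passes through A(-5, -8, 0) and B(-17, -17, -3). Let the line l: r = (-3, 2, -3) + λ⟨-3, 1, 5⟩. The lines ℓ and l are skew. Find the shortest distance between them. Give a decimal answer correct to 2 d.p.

A direction vector for ℓ is B − A = (-12, -9, -3).
Common perpendicular direction n = (-12, -9, -3) × (-3, 1, 5) = (-42, 69, -39).
With w = (-3, 2, -3) − (-5, -8, 0) = (2, 10, -3), w · n = 723.
Distance = |w · n| / |n| = |723| / √8046 ≈ 8.06.

8.06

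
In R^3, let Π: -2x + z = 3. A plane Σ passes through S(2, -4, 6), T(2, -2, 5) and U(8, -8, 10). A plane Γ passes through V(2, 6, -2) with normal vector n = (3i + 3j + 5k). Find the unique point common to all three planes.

(-1, 4, 1)

ST = (0, 2, -1), SU = (6, -4, 4); a normal to Σ is ST × SU = (4, -6, -12).
Using S: Σ has equation 4x - 6y - 12z = -40.
Γ: n·r = n·V gives 3x + 3y + 5z = 14.
Solving the 3×3 linear system -2x + z = 3, 4x - 6y - 12z = -40, 3x + 3y + 5z = 14 (e.g. by elimination or Cramer's rule, determinant = 18) gives (-1, 4, 1).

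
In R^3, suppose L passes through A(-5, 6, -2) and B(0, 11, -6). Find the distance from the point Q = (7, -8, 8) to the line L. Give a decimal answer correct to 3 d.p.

20.053

A direction vector for L is B − A = (5, 5, -4).
Taking (-5, 6, -2) on L with direction v = (5, 5, -4): w = Q − (-5, 6, -2) = (12, -14, 10), and w × v = (6, 98, 130).
Distance = |w × v| / |v| = √26540 / √66 ≈ 20.053.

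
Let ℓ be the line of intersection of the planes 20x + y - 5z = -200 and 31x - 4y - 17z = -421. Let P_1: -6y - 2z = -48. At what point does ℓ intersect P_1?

(-8, 5, 9)

Direction of ℓ: (20, 1, -5) × (31, -4, -17) = (-37, 185, -111).
A point on ℓ: solving the two plane equations with x = -4 gives (-4, -15, 21).
Substitute r = (-4, -15, 21) + t(-37, 185, -111) into the plane: 48 + (-888)t = -48, so t = 4/37.
Intersection: (-4, -15, 21) + (4/37)·(-37, 185, -111) = (-8, 5, 9).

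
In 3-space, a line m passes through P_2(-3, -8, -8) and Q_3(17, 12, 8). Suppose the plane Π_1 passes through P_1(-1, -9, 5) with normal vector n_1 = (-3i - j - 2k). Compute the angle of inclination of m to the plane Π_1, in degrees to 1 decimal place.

A direction vector for m is Q_3 − P_2 = (20, 20, 16).
Π_1: n_1·r = n_1·P_1 gives -3x - y - 2z = 2.
sin θ = |n·v| / (|n||v|) = |-112| / (√14 · √1056) = 0.92113.
θ ≈ 67.1°.

67.1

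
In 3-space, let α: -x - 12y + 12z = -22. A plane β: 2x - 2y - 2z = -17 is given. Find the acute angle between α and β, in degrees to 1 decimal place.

88.1

cos θ = |n₁·n₂| / (|n₁||n₂|) = |-2| / (√289 · √12).
θ = arccos(0.03396) ≈ 88.1°.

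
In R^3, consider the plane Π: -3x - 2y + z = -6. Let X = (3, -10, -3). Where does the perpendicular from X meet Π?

Foot = X − λn with λ = (n·X − d)/|n|² = (8 − (-6))/14 = 1.
Foot = (3, -10, -3) − 1·(-3, -2, 1) = (6, -8, -4).

(6, -8, -4)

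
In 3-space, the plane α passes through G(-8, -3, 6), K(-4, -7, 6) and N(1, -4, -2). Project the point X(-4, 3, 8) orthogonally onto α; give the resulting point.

(-8, -1, 4)

GK = (4, -4, 0), GN = (9, -1, -8); a normal to α is GK × GN = (32, 32, 32).
Using G: α has equation 32x + 32y + 32z = -160.
Foot = X − λn with λ = (n·X − d)/|n|² = (224 − (-160))/3072 = 1/8.
Foot = (-4, 3, 8) − (1/8)·(32, 32, 32) = (-8, -1, 4).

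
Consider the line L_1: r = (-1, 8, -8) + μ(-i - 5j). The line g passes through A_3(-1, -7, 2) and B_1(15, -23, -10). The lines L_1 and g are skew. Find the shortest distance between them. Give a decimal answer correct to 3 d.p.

10.014

A direction vector for g is B_1 − A_3 = (16, -16, -12).
Common perpendicular direction n = (-1, -5, 0) × (16, -16, -12) = (60, -12, 96).
With w = (-1, -7, 2) − (-1, 8, -8) = (0, -15, 10), w · n = 1140.
Distance = |w · n| / |n| = |1140| / √12960 ≈ 10.014.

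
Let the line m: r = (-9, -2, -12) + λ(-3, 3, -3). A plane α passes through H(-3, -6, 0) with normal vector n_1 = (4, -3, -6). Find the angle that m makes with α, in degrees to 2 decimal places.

4.24

α: n_1·r = n_1·H gives 4x - 3y - 6z = 6.
sin θ = |n·v| / (|n||v|) = |-3| / (√61 · √27) = 0.07392.
θ ≈ 4.24°.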